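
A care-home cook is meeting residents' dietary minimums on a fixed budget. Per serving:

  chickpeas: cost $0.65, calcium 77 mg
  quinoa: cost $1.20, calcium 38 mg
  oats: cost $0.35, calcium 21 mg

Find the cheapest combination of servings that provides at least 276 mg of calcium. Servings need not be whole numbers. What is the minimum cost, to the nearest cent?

Cost per mg of calcium: chickpeas $0.0084, oats $0.0167, quinoa $0.0316.
With no serving limits, use only chickpeas: 276 mg / 77 mg = 3.584 servings × $0.65 = $2.33.

$2.33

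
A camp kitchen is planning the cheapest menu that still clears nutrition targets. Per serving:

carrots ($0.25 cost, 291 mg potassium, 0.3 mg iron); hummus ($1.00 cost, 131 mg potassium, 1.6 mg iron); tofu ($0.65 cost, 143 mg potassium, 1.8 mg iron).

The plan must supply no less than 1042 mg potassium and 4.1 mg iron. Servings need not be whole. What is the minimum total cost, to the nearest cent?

$1.86

Check every corner: each single food scaled to meet both minima, and each pair solved so both constraints bind.
carrots only: max(1042/291, 4.1/0.3) = 13.67 servings → $3.42.
hummus only: max(1042/131, 4.1/1.6) = 7.954 servings → $7.95.
tofu only: max(1042/143, 4.1/1.8) = 7.287 servings → $4.74.
carrots + hummus with both tight: 2.651 servings and 2.065 servings → $2.73.
carrots + tofu with both tight: 2.681 servings and 1.831 servings → $1.86.
hummus + tofu: the both-tight solution has a negative serving — not a feasible corner.
The minimum over all feasible corners is $1.86.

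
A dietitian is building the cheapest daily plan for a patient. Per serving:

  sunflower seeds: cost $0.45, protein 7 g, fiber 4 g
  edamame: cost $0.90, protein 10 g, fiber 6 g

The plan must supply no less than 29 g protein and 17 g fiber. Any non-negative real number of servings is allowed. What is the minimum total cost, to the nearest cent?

sunflower seeds only: max(29/7, 17/4) = 4.25 servings → $1.91.
edamame only: max(29/10, 17/6) = 2.9 servings → $2.61.
sunflower seeds + edamame with both tight: 2 servings and 1.5 servings → $2.25.
Cheapest feasible corner: $1.91.

$1.91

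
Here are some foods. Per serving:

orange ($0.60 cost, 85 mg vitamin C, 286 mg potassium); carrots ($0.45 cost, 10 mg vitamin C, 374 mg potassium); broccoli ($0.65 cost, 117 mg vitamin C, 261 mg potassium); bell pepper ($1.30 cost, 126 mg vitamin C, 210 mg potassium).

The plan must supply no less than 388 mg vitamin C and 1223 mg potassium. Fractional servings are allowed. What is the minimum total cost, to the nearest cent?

$2.56

Two binding constraints pin down two serving amounts, so the optimal mix uses at most two foods. The candidates are each food alone (scaled to the tighter of vitamin C/potassium) and each pair with both constraints tight.
orange only: max(388/85, 1223/286) = 4.565 servings → $2.74.
carrots only: max(388/10, 1223/374) = 38.8 servings → $17.46.
broccoli only: max(388/117, 1223/261) = 4.686 servings → $3.05.
bell pepper only: max(388/126, 1223/210) = 5.824 servings → $7.57.
orange + carrots: the both-tight solution has a negative serving — not a feasible corner.
orange + broccoli with both tight: 3.709 servings and 0.6219 servings → $2.63.
orange + bell pepper with both tight: 3.993 servings and 0.3856 servings → $2.90.
carrots + broccoli with both tight: 1.016 servings and 3.229 servings → $2.56.
carrots + bell pepper with both tight: 1.613 servings and 2.951 servings → $4.56.
broccoli + bell pepper: intersection lies outside the first quadrant.
The minimum over all feasible corners is $2.56.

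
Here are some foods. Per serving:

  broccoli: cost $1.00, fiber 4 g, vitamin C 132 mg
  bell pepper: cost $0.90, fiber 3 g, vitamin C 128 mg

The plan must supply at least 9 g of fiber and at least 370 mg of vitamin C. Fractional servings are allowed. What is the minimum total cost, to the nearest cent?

$2.63

The cheapest plan sits at a corner of the feasible region — with two constraints it uses at most two foods.
broccoli only: max(9/4, 370/132) = 2.803 servings → $2.80.
bell pepper only: max(9/3, 370/128) = 3 servings → $2.70.
broccoli + bell pepper with both tight: 0.3621 servings and 2.517 servings → $2.63.
Cheapest feasible corner: $2.63.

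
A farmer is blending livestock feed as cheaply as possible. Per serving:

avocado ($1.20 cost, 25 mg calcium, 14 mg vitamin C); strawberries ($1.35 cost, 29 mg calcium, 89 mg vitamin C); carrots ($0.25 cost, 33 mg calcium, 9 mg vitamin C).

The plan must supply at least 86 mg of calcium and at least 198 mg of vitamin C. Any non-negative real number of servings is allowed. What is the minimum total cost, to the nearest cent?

$3.08

avocado only: max(86/25, 198/14) = 14.14 servings → $16.97.
strawberries only: max(86/29, 198/89) = 2.966 servings → $4.00.
carrots only: max(86/33, 198/9) = 22 servings → $5.50.
avocado + strawberries with both tight: 1.051 servings and 2.059 servings → $4.04.
avocado + carrots: the both-tight solution has a negative serving — not a feasible corner.
strawberries + carrots with both tight: 2.152 servings and 0.7145 servings → $3.08.
Cheapest feasible corner: $3.08.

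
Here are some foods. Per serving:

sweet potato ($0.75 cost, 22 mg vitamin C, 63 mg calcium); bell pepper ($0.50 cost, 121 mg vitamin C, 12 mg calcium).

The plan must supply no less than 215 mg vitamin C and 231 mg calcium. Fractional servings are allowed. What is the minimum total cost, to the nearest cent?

This is a tiny linear program; its minimum lies at a vertex of the feasible set. List the vertices and price them.
sweet potato only: max(215/22, 231/63) = 9.773 servings → $7.33.
bell pepper only: max(215/121, 231/12) = 19.25 servings → $9.62.
sweet potato + bell pepper with both tight: 3.448 servings and 1.15 servings → $3.16.
The minimum over all feasible corners is $3.16.

$3.16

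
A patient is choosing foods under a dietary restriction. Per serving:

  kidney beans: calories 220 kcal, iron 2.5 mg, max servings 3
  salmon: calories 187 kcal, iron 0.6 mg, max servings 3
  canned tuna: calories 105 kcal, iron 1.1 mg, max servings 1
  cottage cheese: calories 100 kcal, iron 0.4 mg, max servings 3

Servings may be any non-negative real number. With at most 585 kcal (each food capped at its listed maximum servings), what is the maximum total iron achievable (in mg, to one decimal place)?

Iron per kcal: kidney beans 0.01136, canned tuna 0.01048, cottage cheese 0.004, salmon 0.003209.
Take 2.659 servings of kidney beans: uses 585 kcal, +6.6 mg iron (running total 6.6 mg).
Filling greedily by iron-per-kcal is optimal for one linear limit, giving 6.6 mg.

6.6 mg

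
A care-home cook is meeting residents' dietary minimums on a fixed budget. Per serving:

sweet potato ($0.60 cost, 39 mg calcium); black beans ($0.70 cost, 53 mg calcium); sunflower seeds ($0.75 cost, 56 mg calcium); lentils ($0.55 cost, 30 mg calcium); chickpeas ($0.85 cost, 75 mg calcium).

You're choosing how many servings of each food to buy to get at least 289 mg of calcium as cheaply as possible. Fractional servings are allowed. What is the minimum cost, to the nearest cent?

$3.28

Cost per mg of calcium: chickpeas $0.0113, black beans $0.0132, sunflower seeds $0.0134, sweet potato $0.0154, lentils $0.0183.
With no serving limits, use only chickpeas: 289 mg / 75 mg = 3.853 servings × $0.85 = $3.28.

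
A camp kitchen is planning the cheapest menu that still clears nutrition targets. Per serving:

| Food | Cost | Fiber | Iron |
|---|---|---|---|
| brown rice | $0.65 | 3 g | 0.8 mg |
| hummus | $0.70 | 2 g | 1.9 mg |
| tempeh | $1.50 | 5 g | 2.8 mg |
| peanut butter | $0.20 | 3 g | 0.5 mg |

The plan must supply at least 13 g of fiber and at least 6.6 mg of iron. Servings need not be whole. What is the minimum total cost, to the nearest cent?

$2.47

Two binding constraints pin down two serving amounts, so the optimal mix uses at most two foods. The candidates are each food alone (scaled to the tighter of fiber/iron) and each pair with both constraints tight.
brown rice only: max(13/3, 6.6/0.8) = 8.25 servings → $5.36.
hummus only: max(13/2, 6.6/1.9) = 6.5 servings → $4.55.
tempeh only: max(13/5, 6.6/2.8) = 2.6 servings → $3.90.
peanut butter only: max(13/3, 6.6/0.5) = 13.2 servings → $2.64.
brown rice + hummus with both tight: 2.805 servings and 2.293 servings → $3.43.
brown rice + tempeh with both tight: 0.7727 servings and 2.136 servings → $3.71.
brown rice + peanut butter with both targets exact would need a negative amount; discard.
hummus + tempeh: intersection lies outside the first quadrant.
hummus + peanut butter with both tight: 2.83 servings and 2.447 servings → $2.47.
tempeh + peanut butter with both tight: 2.254 servings and 0.5763 servings → $3.50.
So the least-cost plan costs $2.47.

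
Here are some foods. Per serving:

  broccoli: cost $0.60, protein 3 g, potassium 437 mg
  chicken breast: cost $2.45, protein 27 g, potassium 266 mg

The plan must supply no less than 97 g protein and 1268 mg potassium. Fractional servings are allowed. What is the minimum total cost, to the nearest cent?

Check every corner: each single food scaled to meet both minima, and each pair solved so both constraints bind.
broccoli only: max(97/3, 1268/437) = 32.33 servings → $19.40.
chicken breast only: max(97/27, 1268/266) = 4.767 servings → $11.68.
broccoli + chicken breast with both tight: 0.7667 servings and 3.507 servings → $9.05.
The minimum over all feasible corners is $9.05.

$9.05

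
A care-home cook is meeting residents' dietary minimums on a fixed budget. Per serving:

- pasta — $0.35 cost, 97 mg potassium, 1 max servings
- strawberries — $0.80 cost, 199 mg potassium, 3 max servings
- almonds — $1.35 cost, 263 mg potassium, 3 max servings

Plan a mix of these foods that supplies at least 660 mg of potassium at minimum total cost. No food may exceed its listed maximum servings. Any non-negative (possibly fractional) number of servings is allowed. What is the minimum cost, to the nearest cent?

Cost per mg of potassium: pasta $0.0036, strawberries $0.0040, almonds $0.0051.
Take 1 serving of pasta: +97.0 mg potassium for $0.35 (total $0.35, still need 563.0 mg).
Take 2.829 servings of strawberries: +563.0 mg potassium for $2.26 (total $2.61, still need 0.0 mg).
Filling from the cheapest source first is optimal under one linear minimum: $2.61.

$2.61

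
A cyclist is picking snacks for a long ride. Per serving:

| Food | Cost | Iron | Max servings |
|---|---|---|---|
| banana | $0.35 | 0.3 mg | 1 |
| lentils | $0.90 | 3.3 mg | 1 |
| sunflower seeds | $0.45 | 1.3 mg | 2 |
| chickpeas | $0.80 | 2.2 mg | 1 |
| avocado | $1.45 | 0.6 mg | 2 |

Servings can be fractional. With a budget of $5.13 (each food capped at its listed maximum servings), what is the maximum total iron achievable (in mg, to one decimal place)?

Iron per dollar: lentils 3.667, sunflower seeds 2.889, chickpeas 2.75, banana 0.8571, avocado 0.4138.
Take 1 serving of lentils: spends $0.90, +3.3 mg iron (running total 3.3 mg).
Take 2 servings of sunflower seeds: spends $0.90, +2.6 mg iron (running total 5.9 mg).
Take 1 serving of chickpeas: spends $0.80, +2.2 mg iron (running total 8.1 mg).
Take 1 serving of banana: spends $0.35, +0.3 mg iron (running total 8.4 mg).
Take 1.503 servings of avocado: spends $2.18, +0.9 mg iron (running total 9.3 mg).
Greedy by best ratio exhausts the cost allowance optimally: 9.3 mg.

9.3 mg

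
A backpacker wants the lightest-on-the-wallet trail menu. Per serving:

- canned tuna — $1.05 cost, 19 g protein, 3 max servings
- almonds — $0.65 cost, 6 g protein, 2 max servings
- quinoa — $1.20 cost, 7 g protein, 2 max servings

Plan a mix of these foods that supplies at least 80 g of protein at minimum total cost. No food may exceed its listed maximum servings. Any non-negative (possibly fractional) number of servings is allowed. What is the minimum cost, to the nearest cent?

Cost per g of protein: canned tuna $0.0553, almonds $0.1083, quinoa $0.1714.
Take 3 servings of canned tuna: +57.0 g protein for $3.15 (total $3.15, still need 23.0 g).
Take 2 servings of almonds: +12.0 g protein for $1.30 (total $4.45, still need 11.0 g).
Take 1.571 servings of quinoa: +11.0 g protein for $1.89 (total $6.34, still need 0.0 g).
Greedy by cheapest-per-g is optimal for a single linear constraint, so the minimum cost is $6.34.

$6.34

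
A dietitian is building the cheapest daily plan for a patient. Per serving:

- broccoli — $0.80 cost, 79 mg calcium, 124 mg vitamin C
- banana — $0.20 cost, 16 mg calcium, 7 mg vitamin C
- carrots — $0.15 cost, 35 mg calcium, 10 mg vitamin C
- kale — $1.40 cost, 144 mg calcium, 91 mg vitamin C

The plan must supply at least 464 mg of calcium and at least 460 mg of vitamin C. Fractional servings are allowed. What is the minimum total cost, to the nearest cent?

With two linear requirements the optimum uses one or two foods; enumerate the corners.
broccoli only: max(464/79, 460/124) = 5.873 servings → $4.70.
banana only: max(464/16, 460/7) = 65.71 servings → $13.14.
carrots only: max(464/35, 460/10) = 46 servings → $6.90.
kale only: max(464/144, 460/91) = 5.055 servings → $7.08.
broccoli + banana with both tight: 2.874 servings and 14.81 servings → $5.26.
broccoli + carrots with both tight: 3.228 servings and 5.971 servings → $3.48.
broccoli + kale with both tight: 2.251 servings and 1.987 servings → $4.58.
banana + carrots with both targets exact would need a negative amount; discard.
banana + kale: intersection lies outside the first quadrant.
carrots + kale with both targets exact would need a negative amount; discard.
Cheapest feasible corner: $3.48.

$3.48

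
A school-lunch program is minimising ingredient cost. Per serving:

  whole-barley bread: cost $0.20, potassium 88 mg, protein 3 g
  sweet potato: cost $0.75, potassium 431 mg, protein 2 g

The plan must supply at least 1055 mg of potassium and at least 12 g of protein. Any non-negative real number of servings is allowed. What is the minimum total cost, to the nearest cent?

$1.96

Minimising a linear cost over {potassium ≥ 1055, protein ≥ 12, servings ≥ 0} — the optimum is at a vertex, using one or two foods.
whole-barley bread only: max(1055/88, 12/3) = 11.99 servings → $2.40.
sweet potato only: max(1055/431, 12/2) = 6 servings → $4.50.
whole-barley bread + sweet potato with both tight: 2.741 servings and 1.888 servings → $1.96.
The minimum over all feasible corners is $1.96.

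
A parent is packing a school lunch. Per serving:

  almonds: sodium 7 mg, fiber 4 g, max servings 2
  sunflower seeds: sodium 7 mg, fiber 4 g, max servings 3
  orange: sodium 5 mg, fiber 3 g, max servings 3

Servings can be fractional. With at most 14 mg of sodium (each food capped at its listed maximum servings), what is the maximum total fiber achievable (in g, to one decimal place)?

8.4 g

Fiber per mg sodium: orange 0.6, almonds 0.5714, sunflower seeds 0.5714.
Take 2.8 servings of orange: uses 14 mg sodium, +8.4 g fiber (running total 8.4 g).
Greedy by best ratio exhausts the sodium allowance optimally: 8.4 g.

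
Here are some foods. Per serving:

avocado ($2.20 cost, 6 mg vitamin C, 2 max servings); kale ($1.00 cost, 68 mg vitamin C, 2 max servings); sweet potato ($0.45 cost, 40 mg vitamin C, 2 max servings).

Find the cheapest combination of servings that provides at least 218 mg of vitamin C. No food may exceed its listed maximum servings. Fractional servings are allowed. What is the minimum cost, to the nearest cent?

Cost per mg of vitamin C: sweet potato $0.0112, kale $0.0147, avocado $0.3667.
Take 2 servings of sweet potato: +80.0 mg vitamin C for $0.90 (total $0.90, still need 138.0 mg).
Take 2 servings of kale: +136.0 mg vitamin C for $2.00 (total $2.90, still need 2.0 mg).
Take 0.3333 servings of avocado: +2.0 mg vitamin C for $0.73 (total $3.63, still need 0.0 mg).
Greedy by cheapest-per-mg is optimal for a single linear constraint, so the minimum cost is $3.63.

$3.63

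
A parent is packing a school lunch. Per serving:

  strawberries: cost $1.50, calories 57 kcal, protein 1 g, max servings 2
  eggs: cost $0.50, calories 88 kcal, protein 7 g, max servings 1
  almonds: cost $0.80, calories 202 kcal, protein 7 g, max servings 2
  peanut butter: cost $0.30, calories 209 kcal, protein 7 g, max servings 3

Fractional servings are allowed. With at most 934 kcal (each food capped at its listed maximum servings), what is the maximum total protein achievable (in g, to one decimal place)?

Protein per kcal: eggs 0.07955, almonds 0.03465, peanut butter 0.03349, strawberries 0.01754.
Take 1 serving of eggs: uses 88 kcal, +7.0 g protein (running total 7.0 g).
Take 2 servings of almonds: uses 404 kcal, +14.0 g protein (running total 21.0 g).
Take 2.115 servings of peanut butter: uses 442 kcal, +14.8 g protein (running total 35.8 g).
Filling greedily by protein-per-kcal is optimal for one linear limit, giving 35.8 g.

35.8 g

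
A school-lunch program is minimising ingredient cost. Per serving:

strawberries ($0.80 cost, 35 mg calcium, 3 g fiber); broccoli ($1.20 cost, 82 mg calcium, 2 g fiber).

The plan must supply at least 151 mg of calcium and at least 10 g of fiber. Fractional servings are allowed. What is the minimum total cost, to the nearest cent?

At the optimum either one food covers both requirements or two foods hit both targets exactly; no other combination can be cheaper.
strawberries only: max(151/35, 10/3) = 4.314 servings → $3.45.
broccoli only: max(151/82, 10/2) = 5 servings → $6.00.
strawberries + broccoli with both tight: 2.943 servings and 0.5852 servings → $3.06.
The minimum over all feasible corners is $3.06.

$3.06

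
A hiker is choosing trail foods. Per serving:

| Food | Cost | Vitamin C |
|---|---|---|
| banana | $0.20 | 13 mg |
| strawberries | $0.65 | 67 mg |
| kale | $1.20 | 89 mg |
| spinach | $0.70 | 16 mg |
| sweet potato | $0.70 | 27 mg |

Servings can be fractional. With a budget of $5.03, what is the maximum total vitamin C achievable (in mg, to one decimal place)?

518.5 mg

Vitamin C per dollar: strawberries 103.1, kale 74.17, banana 65, sweet potato 38.57, spinach 22.86.
With no serving limits, spend the whole cost allowance on strawberries: $5.03 / $0.65 × 67 mg = 518.5 mg.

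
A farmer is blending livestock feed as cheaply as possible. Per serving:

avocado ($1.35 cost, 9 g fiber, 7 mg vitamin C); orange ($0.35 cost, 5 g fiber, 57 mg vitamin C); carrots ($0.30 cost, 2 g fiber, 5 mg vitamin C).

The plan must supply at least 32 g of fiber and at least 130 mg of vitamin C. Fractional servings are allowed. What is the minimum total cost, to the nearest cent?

$2.24

avocado only: max(32/9, 130/7) = 18.57 servings → $25.07.
orange only: max(32/5, 130/57) = 6.4 servings → $2.24.
carrots only: max(32/2, 130/5) = 26 servings → $7.80.
avocado + orange with both tight: 2.456 servings and 1.979 servings → $4.01.
avocado + carrots with both targets exact would need a negative amount; discard.
orange + carrots with both tight: 1.124 servings and 13.19 servings → $4.35.
The minimum over all feasible corners is $2.24.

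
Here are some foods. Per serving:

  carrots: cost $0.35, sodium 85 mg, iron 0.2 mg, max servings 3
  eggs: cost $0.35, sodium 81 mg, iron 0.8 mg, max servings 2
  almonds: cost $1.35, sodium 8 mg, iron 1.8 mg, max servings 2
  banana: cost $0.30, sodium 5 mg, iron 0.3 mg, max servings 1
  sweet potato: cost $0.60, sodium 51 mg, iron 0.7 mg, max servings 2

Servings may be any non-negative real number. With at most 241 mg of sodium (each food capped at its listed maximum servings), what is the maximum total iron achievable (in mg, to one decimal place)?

6.5 mg

Iron per mg sodium: almonds 0.225, banana 0.06, sweet potato 0.01373, eggs 0.009877, carrots 0.002353.
Take 2 servings of almonds: uses 16 mg sodium, +3.6 mg iron (running total 3.6 mg).
Take 1 serving of banana: uses 5 mg sodium, +0.3 mg iron (running total 3.9 mg).
Take 2 servings of sweet potato: uses 102 mg sodium, +1.4 mg iron (running total 5.3 mg).
Take 1.457 servings of eggs: uses 118 mg sodium, +1.2 mg iron (running total 6.5 mg).
Greedy by best ratio exhausts the sodium allowance optimally: 6.5 mg.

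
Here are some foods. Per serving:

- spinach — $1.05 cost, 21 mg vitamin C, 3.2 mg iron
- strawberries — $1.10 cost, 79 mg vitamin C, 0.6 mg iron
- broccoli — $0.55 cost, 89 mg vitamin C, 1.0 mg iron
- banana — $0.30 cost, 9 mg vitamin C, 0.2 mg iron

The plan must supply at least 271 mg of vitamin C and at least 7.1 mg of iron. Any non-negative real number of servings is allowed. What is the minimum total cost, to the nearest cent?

$2.93

Compare the cost at each extreme point of the feasible region.
spinach only: max(271/21, 7.1/3.2) = 12.9 servings → $13.55.
strawberries only: max(271/79, 7.1/0.6) = 11.83 servings → $13.02.
broccoli only: max(271/89, 7.1/1.0) = 7.1 servings → $3.90.
banana only: max(271/9, 7.1/0.2) = 35.5 servings → $10.65.
spinach + strawberries with both tight: 1.658 servings and 2.99 servings → $5.03.
spinach + broccoli with both tight: 1.368 servings and 2.722 servings → $2.93.
spinach + banana with both tight: 0.3943 servings and 29.19 servings → $9.17.
strawberries + broccoli with both targets exact would need a negative amount; discard.
strawberries + banana with both targets exact would need a negative amount; discard.
broccoli + banana with both targets exact would need a negative amount; discard.
Cheapest feasible corner: $2.93.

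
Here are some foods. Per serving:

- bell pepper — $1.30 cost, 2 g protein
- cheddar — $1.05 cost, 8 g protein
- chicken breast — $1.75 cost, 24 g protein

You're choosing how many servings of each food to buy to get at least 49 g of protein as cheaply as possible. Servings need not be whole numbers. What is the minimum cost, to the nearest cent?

$3.57

Cost per g of protein: chicken breast $0.0729, cheddar $0.1313, bell pepper $0.6500.
With no serving limits, use only chicken breast: 49 g / 24 g = 2.042 servings × $1.75 = $3.57.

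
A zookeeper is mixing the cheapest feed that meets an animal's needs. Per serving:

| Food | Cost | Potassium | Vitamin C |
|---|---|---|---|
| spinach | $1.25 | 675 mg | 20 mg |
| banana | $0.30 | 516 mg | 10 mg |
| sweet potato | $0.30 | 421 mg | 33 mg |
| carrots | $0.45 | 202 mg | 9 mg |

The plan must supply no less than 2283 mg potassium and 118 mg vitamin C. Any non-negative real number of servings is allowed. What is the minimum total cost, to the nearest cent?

An LP optimum is at a vertex; with two nutrient constraints at most two foods are used. Check each candidate.
spinach only: max(2283/675, 118/20) = 5.9 servings → $7.38.
banana only: max(2283/516, 118/10) = 11.8 servings → $3.54.
sweet potato only: max(2283/421, 118/33) = 5.423 servings → $1.63.
carrots only: max(2283/202, 118/9) = 13.11 servings → $5.90.
spinach + banana with both targets exact would need a negative amount; discard.
spinach + sweet potato with both tight: 1.852 servings and 2.453 servings → $3.05.
spinach + carrots: the both-tight solution has a negative serving — not a feasible corner.
banana + sweet potato with both tight: 2.002 servings and 2.969 servings → $1.49.
banana + carrots: intersection lies outside the first quadrant.
sweet potato + carrots with both tight: 1.143 servings and 8.919 servings → $4.36.
So the least-cost plan costs $1.49.

$1.49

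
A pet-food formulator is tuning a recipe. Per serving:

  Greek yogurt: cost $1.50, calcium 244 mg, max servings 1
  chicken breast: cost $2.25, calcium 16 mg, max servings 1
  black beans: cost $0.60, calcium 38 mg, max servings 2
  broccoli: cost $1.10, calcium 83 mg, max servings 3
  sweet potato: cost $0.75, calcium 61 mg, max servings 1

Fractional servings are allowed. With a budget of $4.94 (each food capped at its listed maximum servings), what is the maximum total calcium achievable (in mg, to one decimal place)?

508.0 mg

Calcium per dollar: Greek yogurt 162.7, sweet potato 81.33, broccoli 75.45, black beans 63.33, chicken breast 7.111.
Take 1 serving of Greek yogurt: spends $1.50, +244.0 mg calcium (running total 244.0 mg).
Take 1 serving of sweet potato: spends $0.75, +61.0 mg calcium (running total 305.0 mg).
Take 2.445 servings of broccoli: spends $2.69, +203.0 mg calcium (running total 508.0 mg).
Greedy by best ratio exhausts the cost allowance optimally: 508.0 mg.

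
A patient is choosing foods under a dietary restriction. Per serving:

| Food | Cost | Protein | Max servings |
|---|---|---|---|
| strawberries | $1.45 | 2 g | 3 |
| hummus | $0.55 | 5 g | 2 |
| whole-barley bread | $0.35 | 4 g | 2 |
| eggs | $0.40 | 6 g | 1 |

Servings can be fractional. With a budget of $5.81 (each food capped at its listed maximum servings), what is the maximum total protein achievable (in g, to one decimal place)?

29.0 g

Protein per dollar: eggs 15, whole-barley bread 11.43, hummus 9.091, strawberries 1.379.
Take 1 serving of eggs: spends $0.40, +6.0 g protein (running total 6.0 g).
Take 2 servings of whole-barley bread: spends $0.70, +8.0 g protein (running total 14.0 g).
Take 2 servings of hummus: spends $1.10, +10.0 g protein (running total 24.0 g).
Take 2.49 servings of strawberries: spends $3.61, +5.0 g protein (running total 29.0 g).
Greedy by best ratio exhausts the cost allowance optimally: 29.0 g.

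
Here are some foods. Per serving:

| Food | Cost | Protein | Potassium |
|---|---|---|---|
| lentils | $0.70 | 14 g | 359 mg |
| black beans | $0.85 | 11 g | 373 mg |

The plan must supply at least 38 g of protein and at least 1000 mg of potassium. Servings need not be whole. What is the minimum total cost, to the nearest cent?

$1.95

Compare the cost at each extreme point of the feasible region.
lentils only: max(38/14, 1000/359) = 2.786 servings → $1.95.
black beans only: max(38/11, 1000/373) = 3.455 servings → $2.94.
lentils + black beans with both tight: 2.493 servings and 0.2812 servings → $1.98.
So the least-cost plan costs $1.95.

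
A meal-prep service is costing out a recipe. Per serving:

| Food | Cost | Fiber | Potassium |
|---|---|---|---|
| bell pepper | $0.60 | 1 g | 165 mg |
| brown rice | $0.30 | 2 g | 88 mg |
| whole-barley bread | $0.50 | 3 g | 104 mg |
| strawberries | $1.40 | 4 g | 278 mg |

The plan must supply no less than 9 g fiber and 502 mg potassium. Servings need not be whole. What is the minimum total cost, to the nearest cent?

bell pepper only: max(9/1, 502/165) = 9 servings → $5.40.
brown rice only: max(9/2, 502/88) = 5.705 servings → $1.71.
whole-barley bread only: max(9/3, 502/104) = 4.827 servings → $2.41.
strawberries only: max(9/4, 502/278) = 2.25 servings → $3.15.
bell pepper + brown rice with both tight: 0.876 servings and 4.062 servings → $1.74.
bell pepper + whole-barley bread with both tight: 1.458 servings and 2.514 servings → $2.13.
bell pepper + strawberries: the both-tight solution has a negative serving — not a feasible corner.
brown rice + whole-barley bread: intersection lies outside the first quadrant.
brown rice + strawberries with both tight: 2.422 servings and 1.039 servings → $2.18.
whole-barley bread + strawberries with both tight: 1.182 servings and 1.364 servings → $2.50.
So the least-cost plan costs $1.71.

$1.71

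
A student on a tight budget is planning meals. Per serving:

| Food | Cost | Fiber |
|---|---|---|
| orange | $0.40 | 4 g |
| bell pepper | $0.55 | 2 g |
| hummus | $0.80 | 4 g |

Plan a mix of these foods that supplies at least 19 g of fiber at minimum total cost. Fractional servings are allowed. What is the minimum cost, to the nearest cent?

$1.90

Cost per g of fiber: orange $0.1000, hummus $0.2000, bell pepper $0.2750.
With no serving limits, use only orange: 19 g / 4 g = 4.75 servings × $0.40 = $1.90.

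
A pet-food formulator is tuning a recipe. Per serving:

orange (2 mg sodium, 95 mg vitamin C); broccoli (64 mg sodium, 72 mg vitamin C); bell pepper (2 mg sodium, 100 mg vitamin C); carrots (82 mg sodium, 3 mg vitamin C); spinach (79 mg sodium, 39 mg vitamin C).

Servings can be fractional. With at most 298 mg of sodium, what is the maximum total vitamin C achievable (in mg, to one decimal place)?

14900.0 mg

Vitamin C per mg sodium: bell pepper 50, orange 47.5, broccoli 1.125, spinach 0.4937, carrots 0.03659.
With no serving limits, spend the whole sodium allowance on bell pepper: 298 mg / 2 mg × 100 mg = 14900.0 mg.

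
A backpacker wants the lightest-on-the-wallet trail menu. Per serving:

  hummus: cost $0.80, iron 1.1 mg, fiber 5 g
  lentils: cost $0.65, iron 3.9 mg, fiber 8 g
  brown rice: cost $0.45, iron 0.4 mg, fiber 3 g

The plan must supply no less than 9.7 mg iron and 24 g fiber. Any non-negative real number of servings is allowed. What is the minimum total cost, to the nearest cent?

$1.95

At the optimum either one food covers both requirements or two foods hit both targets exactly; no other combination can be cheaper.
hummus only: max(9.7/1.1, 24/5) = 8.818 servings → $7.05.
lentils only: max(9.7/3.9, 24/8) = 3 servings → $1.95.
brown rice only: max(9.7/0.4, 24/3) = 24.25 servings → $10.91.
hummus + lentils with both tight: 1.495 servings and 2.065 servings → $2.54.
hummus + brown rice with both targets exact would need a negative amount; discard.
lentils + brown rice with both tight: 2.294 servings and 1.882 servings → $2.34.
Cheapest feasible corner: $1.95.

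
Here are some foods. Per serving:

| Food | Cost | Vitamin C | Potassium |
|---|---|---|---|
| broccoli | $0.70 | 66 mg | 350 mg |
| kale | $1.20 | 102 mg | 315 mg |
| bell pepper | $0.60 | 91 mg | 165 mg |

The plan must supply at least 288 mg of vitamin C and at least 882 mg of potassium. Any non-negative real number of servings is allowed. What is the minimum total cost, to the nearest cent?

$2.31

The cheapest plan sits at a corner of the feasible region — with two constraints it uses at most two foods.
broccoli only: max(288/66, 882/350) = 4.364 servings → $3.05.
kale only: max(288/102, 882/315) = 2.824 servings → $3.39.
bell pepper only: max(288/91, 882/165) = 5.345 servings → $3.21.
broccoli + kale with both targets exact would need a negative amount; discard.
broccoli + bell pepper with both tight: 1.562 servings and 2.032 servings → $2.31.
kale + bell pepper with both tight: 2.767 servings and 0.06388 servings → $3.36.
So the least-cost plan costs $2.31.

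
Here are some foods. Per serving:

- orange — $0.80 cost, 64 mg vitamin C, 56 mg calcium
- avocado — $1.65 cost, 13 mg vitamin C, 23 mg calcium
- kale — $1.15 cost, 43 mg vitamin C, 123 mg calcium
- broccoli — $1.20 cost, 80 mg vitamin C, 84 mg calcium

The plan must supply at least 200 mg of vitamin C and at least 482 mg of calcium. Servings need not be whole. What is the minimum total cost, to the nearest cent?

$4.70

At the optimum either one food covers both requirements or two foods hit both targets exactly; no other combination can be cheaper.
orange only: max(200/64, 482/56) = 8.607 servings → $6.89.
avocado only: max(200/13, 482/23) = 20.96 servings → $34.58.
kale only: max(200/43, 482/123) = 4.651 servings → $5.35.
broccoli only: max(200/80, 482/84) = 5.738 servings → $6.89.
orange + avocado with both targets exact would need a negative amount; discard.
orange + kale with both tight: 0.709 servings and 3.596 servings → $4.70.
orange + broccoli: intersection lies outside the first quadrant.
avocado + kale with both tight: 6.351 servings and 2.731 servings → $13.62.
avocado + broccoli: intersection lies outside the first quadrant.
kale + broccoli with both tight: 3.494 servings and 0.622 servings → $4.76.
The minimum over all feasible corners is $4.70.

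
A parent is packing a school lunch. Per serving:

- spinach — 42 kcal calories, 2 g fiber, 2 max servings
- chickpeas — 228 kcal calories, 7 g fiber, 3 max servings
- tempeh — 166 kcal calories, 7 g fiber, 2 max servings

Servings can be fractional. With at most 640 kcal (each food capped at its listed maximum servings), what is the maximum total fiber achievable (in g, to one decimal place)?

Fiber per kcal: spinach 0.04762, tempeh 0.04217, chickpeas 0.0307.
Take 2 servings of spinach: uses 84 kcal, +4.0 g fiber (running total 4.0 g).
Take 2 servings of tempeh: uses 332 kcal, +14.0 g fiber (running total 18.0 g).
Take 0.9825 servings of chickpeas: uses 224 kcal, +6.9 g fiber (running total 24.9 g).
Filling greedily by fiber-per-kcal is optimal for one linear limit, giving 24.9 g.

24.9 g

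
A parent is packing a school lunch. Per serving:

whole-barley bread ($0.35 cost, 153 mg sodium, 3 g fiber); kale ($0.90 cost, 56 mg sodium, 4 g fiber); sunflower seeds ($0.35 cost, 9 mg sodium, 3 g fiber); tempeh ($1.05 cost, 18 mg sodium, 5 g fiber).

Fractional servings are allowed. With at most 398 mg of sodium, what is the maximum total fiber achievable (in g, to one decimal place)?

Fiber per mg sodium: sunflower seeds 0.3333, tempeh 0.2778, kale 0.07143, whole-barley bread 0.01961.
With no serving limits, spend the whole sodium allowance on sunflower seeds: 398 mg / 9 mg × 3 g = 132.7 g.

132.7 g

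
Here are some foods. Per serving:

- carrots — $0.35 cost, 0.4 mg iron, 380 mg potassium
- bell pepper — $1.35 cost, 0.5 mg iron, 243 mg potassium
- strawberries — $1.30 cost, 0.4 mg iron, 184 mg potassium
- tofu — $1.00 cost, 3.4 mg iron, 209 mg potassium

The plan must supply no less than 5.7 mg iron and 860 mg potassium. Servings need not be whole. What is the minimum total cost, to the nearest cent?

$2.01

A basic optimal solution has at most two foods positive. Try each food alone and each pair with both targets met exactly.
carrots only: max(5.7/0.4, 860/380) = 14.25 servings → $4.99.
bell pepper only: max(5.7/0.5, 860/243) = 11.4 servings → $15.39.
strawberries only: max(5.7/0.4, 860/184) = 14.25 servings → $18.52.
tofu only: max(5.7/3.4, 860/209) = 4.115 servings → $4.11.
carrots + bell pepper: intersection lies outside the first quadrant.
carrots + strawberries: the both-tight solution has a negative serving — not a feasible corner.
carrots + tofu with both tight: 1.434 servings and 1.508 servings → $2.01.
bell pepper + strawberries with both targets exact would need a negative amount; discard.
bell pepper + tofu with both tight: 2.401 servings and 1.323 servings → $4.56.
strawberries + tofu with both tight: 3.197 servings and 1.3 servings → $5.46.
Cheapest feasible corner: $2.01.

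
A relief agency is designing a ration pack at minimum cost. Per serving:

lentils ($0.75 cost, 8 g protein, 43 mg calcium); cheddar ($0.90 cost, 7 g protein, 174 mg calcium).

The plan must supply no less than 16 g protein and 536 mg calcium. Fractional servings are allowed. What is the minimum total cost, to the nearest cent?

$2.77

An LP optimum is at a vertex; with two nutrient constraints at most two foods are used. Check each candidate.
lentils only: max(16/8, 536/43) = 12.47 servings → $9.35.
cheddar only: max(16/7, 536/174) = 3.08 servings → $2.77.
lentils + cheddar with both targets exact would need a negative amount; discard.
So the least-cost plan costs $2.77.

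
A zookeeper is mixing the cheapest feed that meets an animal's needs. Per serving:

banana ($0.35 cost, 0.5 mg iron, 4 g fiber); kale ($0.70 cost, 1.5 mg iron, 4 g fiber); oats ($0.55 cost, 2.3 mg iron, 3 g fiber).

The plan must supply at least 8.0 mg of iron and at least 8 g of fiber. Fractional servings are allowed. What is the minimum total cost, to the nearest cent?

$1.91

banana only: max(8.0/0.5, 8/4) = 16 servings → $5.60.
kale only: max(8.0/1.5, 8/4) = 5.333 servings → $3.73.
oats only: max(8.0/2.3, 8/3) = 3.478 servings → $1.91.
banana + kale: intersection lies outside the first quadrant.
banana + oats with both targets exact would need a negative amount; discard.
kale + oats: the both-tight solution has a negative serving — not a feasible corner.
Cheapest feasible corner: $1.91.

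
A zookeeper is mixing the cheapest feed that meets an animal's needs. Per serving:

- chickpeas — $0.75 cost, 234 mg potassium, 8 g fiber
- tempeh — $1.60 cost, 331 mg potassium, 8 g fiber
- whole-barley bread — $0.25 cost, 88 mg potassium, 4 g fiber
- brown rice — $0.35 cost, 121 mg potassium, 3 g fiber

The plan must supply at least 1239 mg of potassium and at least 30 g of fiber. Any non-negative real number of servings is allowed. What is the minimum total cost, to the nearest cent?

$3.52

For a min-cost LP with two ≥-constraints, a basic feasible solution has at most two positive variables.
chickpeas only: max(1239/234, 30/8) = 5.295 servings → $3.97.
tempeh only: max(1239/331, 30/8) = 3.75 servings → $6.00.
whole-barley bread only: max(1239/88, 30/4) = 14.08 servings → $3.52.
brown rice only: max(1239/121, 30/3) = 10.24 servings → $3.58.
chickpeas + tempeh with both tight: 0.0232 servings and 3.727 servings → $5.98.
chickpeas + whole-barley bread: intersection lies outside the first quadrant.
chickpeas + brown rice with both targets exact would need a negative amount; discard.
tempeh + whole-barley bread with both tight: 3.735 servings and 0.02903 servings → $5.98.
tempeh + brown rice with both tight: 3.48 servings and 0.72 servings → $5.82.
whole-barley bread + brown rice: intersection lies outside the first quadrant.
So the least-cost plan costs $3.52.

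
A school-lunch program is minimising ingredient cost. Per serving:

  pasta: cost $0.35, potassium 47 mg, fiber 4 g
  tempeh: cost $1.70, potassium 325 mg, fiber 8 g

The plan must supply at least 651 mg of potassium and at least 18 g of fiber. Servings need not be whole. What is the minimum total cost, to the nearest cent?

$3.48

Compare the cost at each extreme point of the feasible region.
pasta only: max(651/47, 18/4) = 13.85 servings → $4.85.
tempeh only: max(651/325, 18/8) = 2.25 servings → $3.83.
pasta + tempeh with both tight: 0.6948 servings and 1.903 servings → $3.48.
So the least-cost plan costs $3.48.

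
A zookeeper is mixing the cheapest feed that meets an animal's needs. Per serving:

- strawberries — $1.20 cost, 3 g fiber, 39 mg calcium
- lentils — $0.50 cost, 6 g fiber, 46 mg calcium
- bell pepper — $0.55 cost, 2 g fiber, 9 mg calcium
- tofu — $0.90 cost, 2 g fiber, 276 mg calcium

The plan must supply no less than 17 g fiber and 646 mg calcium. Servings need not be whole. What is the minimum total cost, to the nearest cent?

strawberries only: max(17/3, 646/39) = 16.56 servings → $19.88.
lentils only: max(17/6, 646/46) = 14.04 servings → $7.02.
bell pepper only: max(17/2, 646/9) = 71.78 servings → $39.48.
tofu only: max(17/2, 646/276) = 8.5 servings → $7.65.
strawberries + lentils: intersection lies outside the first quadrant.
strawberries + bell pepper: the both-tight solution has a negative serving — not a feasible corner.
strawberries + tofu with both tight: 4.533 servings and 1.7 servings → $6.97.
lentils + bell pepper with both targets exact would need a negative amount; discard.
lentils + tofu with both tight: 2.174 servings and 1.978 servings → $2.87.
bell pepper + tofu with both tight: 6.367 servings and 2.133 servings → $5.42.
Cheapest feasible corner: $2.87.

$2.87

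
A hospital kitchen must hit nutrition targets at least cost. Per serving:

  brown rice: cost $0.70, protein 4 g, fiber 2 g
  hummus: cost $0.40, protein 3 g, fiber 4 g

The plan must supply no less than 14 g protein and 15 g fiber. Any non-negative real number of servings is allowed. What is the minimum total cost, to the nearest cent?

Two binding constraints pin down two serving amounts, so the optimal mix uses at most two foods. The candidates are each food alone (scaled to the tighter of protein/fiber) and each pair with both constraints tight.
brown rice only: max(14/4, 15/2) = 7.5 servings → $5.25.
hummus only: max(14/3, 15/4) = 4.667 servings → $1.87.
brown rice + hummus with both tight: 1.1 servings and 3.2 servings → $2.05.
Cheapest feasible corner: $1.87.

$1.87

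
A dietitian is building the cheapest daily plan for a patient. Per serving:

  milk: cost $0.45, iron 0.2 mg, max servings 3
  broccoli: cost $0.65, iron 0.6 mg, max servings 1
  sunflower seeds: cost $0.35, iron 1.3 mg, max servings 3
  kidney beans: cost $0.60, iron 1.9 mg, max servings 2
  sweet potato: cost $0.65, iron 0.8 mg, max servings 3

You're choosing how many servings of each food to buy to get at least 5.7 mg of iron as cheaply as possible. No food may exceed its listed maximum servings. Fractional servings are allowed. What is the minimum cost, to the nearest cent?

Cost per mg of iron: sunflower seeds $0.2692, kidney beans $0.3158, sweet potato $0.8125, broccoli $1.0833, milk $2.2500.
Take 3 servings of sunflower seeds: +3.9 mg iron for $1.05 (total $1.05, still need 1.8 mg).
Take 0.9474 servings of kidney beans: +1.8 mg iron for $0.57 (total $1.62, still need 0.0 mg).
Greedy by cheapest-per-mg is optimal for a single linear constraint, so the minimum cost is $1.62.

$1.62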